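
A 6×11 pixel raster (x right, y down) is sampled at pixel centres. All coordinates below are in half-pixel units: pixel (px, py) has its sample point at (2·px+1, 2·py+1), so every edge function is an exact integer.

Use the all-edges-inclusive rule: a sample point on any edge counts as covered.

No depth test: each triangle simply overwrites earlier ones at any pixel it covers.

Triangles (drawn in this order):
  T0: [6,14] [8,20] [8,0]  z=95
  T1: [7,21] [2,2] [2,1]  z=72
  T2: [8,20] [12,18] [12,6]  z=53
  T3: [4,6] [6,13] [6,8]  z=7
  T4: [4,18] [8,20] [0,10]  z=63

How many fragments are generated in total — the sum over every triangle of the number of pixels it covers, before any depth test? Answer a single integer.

T0:
  2·area = 40  (B↔C swapped to make it positive)
  edge (6, 14)→(8, 0): d=(2,-14) inclusive
  edge (8, 0)→(8, 20): d=(0,20) inclusive
  edge (8, 20)→(6, 14): d=(-2,-6) inclusive
    (1,2)@(3, 5): e=[-60,100,0] → ·  [on edge]
    (3,3)@(7, 7): e=[0,20,20] → #  [on edge]
    (4,3)@(9, 7): e=[28,-20,32] → ·
    (3,4)@(7, 9): e=[4,20,16] → #
    (4,4)@(9, 9): e=[32,-20,28] → ·
    (2,5)@(5, 11): e=[-20,60,0] → ·  [on edge]
    (3,5)@(7, 11): e=[8,20,12] → #
    (4,5)@(9, 11): e=[36,-20,24] → ·
    (3,6)@(7, 13): e=[12,20,8] → #
    (4,6)@(9, 13): e=[40,-20,20] → ·
    (3,7)@(7, 15): e=[16,20,4] → #
    (4,7)@(9, 15): e=[44,-20,16] → ·
    (3,8)@(7, 17): e=[20,20,0] → #  [on edge]
    (2,10)@(5, 21): e=[0,60,-20] → ·  [on edge]
  covered (6 px):
    · · · · · ·
    · · · · · ·
    · · · · · ·
    · · · # · ·
    · · · # · ·
    · · · # · ·
    · · · # · ·
    · · · # · ·
    · · · # · ·
    · · · · · ·
    · · · · · ·
T1:
  2·area = 5
  edge (7, 21)→(2, 2): d=(-5,-19) inclusive
  edge (2, 2)→(2, 1): d=(0,-1) inclusive
  edge (2, 1)→(7, 21): d=(5,20) inclusive
    (1,2)@(3, 5): e=[4,1,0] → #  [on edge]
    (2,2)@(5, 5): e=[42,3,-40] → ·
    (1,3)@(3, 7): e=[-6,1,10] → ·
    (2,6)@(5, 13): e=[2,3,0] → #  [on edge]
    (3,6)@(7, 13): e=[40,5,-40] → ·
    (2,7)@(5, 15): e=[-8,3,10] → ·
    (3,10)@(7, 21): e=[0,5,0] → #  [on edge]
    (4,10)@(9, 21): e=[38,7,-40] → ·
  covered (3 px):
    · · · · · ·
    · · · · · ·
    · # · · · ·
    · · · · · ·
    · · · · · ·
    · · · · · ·
    · · # · · ·
    · · · · · ·
    · · · · · ·
    · · · · · ·
    · · · # · ·
T2:
  2·area = 48  (B↔C swapped to make it positive)
  edge (8, 20)→(12, 6): d=(4,-14) inclusive
  edge (12, 6)→(12, 18): d=(0,12) inclusive
  edge (12, 18)→(8, 20): d=(-4,2) inclusive
    (5,5)@(11, 11): e=[6,12,30] → #
    (5,6)@(11, 13): e=[14,12,22] → #
    (5,7)@(11, 15): e=[22,12,14] → #
    (4,8)@(9, 17): e=[2,36,10] → #
    (4,9)@(9, 19): e=[10,36,2] → #
    (5,9)@(11, 19): e=[38,12,-2] → ·
    (4,10)@(9, 21): e=[18,36,-6] → ·
  covered (6 px):
    · · · · · ·
    · · · · · ·
    · · · · · ·
    · · · · · ·
    · · · · · ·
    · · · · · #
    · · · · · #
    · · · · · #
    · · · · # #
    · · · · # ·
    · · · · · ·
T3:
  2·area = 10  (B↔C swapped to make it positive)
  edge (4, 6)→(6, 8): d=(2,2) inclusive
  edge (6, 8)→(6, 13): d=(0,5) inclusive
  edge (6, 13)→(4, 6): d=(-2,-7) inclusive
    (0,1)@(1, 3): e=[0,25,-15] → ·  [on edge]
    (1,2)@(3, 5): e=[0,15,-5] → ·  [on edge]
    (2,3)@(5, 7): e=[0,5,5] → #  [on edge]
    (3,3)@(7, 7): e=[-4,-5,19] → ·
    (2,4)@(5, 9): e=[4,5,1] → #
    (3,4)@(7, 9): e=[0,-5,15] → ·  [on edge]
    (2,5)@(5, 11): e=[8,5,-3] → ·
    (4,5)@(9, 11): e=[0,-15,25] → ·  [on edge]
    (5,6)@(11, 13): e=[0,-25,35] → ·  [on edge]
  covered (2 px):
    · · · · · ·
    · · · · · ·
    · · · · · ·
    · · # · · ·
    · · # · · ·
    · · · · · ·
    · · · · · ·
    · · · · · ·
    · · · · · ·
    · · · · · ·
    · · · · · ·
T4:
  2·area = 24  (B↔C swapped to make it positive)
  edge (4, 18)→(0, 10): d=(-4,-8) inclusive
  edge (0, 10)→(8, 20): d=(8,10) inclusive
  edge (8, 20)→(4, 18): d=(-4,-2) inclusive
    (1,7)@(3, 15): e=[4,10,10] → #
    (2,7)@(5, 15): e=[20,-10,14] → ·
    (1,8)@(3, 17): e=[-4,26,2] → ·
    (2,8)@(5, 17): e=[12,6,6] → #
    (3,8)@(7, 17): e=[28,-14,10] → ·
    (2,9)@(5, 19): e=[4,22,-2] → ·
    (3,9)@(7, 19): e=[20,2,2] → #
    (4,9)@(9, 19): e=[36,-18,6] → ·
    (3,10)@(7, 21): e=[12,18,-6] → ·
  covered (3 px):
    · · · · · ·
    · · · · · ·
    · · · · · ·
    · · · · · ·
    · · · · · ·
    · · · · · ·
    · · · · · ·
    · # · · · ·
    · · # · · ·
    · · · # · ·
    · · · · · ·

Answer: 20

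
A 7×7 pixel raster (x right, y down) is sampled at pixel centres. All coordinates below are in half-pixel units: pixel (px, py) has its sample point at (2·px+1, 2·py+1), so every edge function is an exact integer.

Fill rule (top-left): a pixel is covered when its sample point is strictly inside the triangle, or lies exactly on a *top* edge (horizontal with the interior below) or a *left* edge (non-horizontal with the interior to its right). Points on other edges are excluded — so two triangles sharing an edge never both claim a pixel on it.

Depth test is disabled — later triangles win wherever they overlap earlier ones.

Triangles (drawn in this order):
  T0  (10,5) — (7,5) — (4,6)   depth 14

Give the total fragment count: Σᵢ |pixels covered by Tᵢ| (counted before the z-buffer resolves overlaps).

T0:
  2·area = 3  (B↔C swapped to make it positive)
  edge (10, 5)→(4, 6): d=(-6,1) right/bottom  bias=-1
  edge (4, 6)→(7, 5): d=(3,-1) top-left  bias=+0
  edge (7, 5)→(10, 5): d=(3,0) top-left  bias=+0
    (6,1)@(13, 3): e=[9,0,-6] → ·  [on edge]
    (0,2)@(1, 5): e=[9,-6,0] → ·  [on edge]
    (1,2)@(3, 5): e=[7,-4,0] → ·  [on edge]
    (2,2)@(5, 5): e=[5,-2,0] → ·  [on edge]
    (3,2)@(7, 5): e=[3,0,0] → #  [on edge]
    (4,2)@(9, 5): e=[1,2,0] → #  [on edge]
    (5,2)@(11, 5): e=[-1,4,0] → ·  [on edge]
    (6,2)@(13, 5): e=[-3,6,0] → ·  [on edge]
    (0,3)@(1, 7): e=[-3,0,6] → ·  [on edge]
    (3,3)@(7, 7): e=[-9,6,6] → ·
    (4,3)@(9, 7): e=[-11,8,6] → ·
  covered (2 px):
    · · · · · · ·
    · · · · · · ·
    · · · # # · ·
    · · · · · · ·
    · · · · · · ·
    · · · · · · ·
    · · · · · · ·

Answer: 2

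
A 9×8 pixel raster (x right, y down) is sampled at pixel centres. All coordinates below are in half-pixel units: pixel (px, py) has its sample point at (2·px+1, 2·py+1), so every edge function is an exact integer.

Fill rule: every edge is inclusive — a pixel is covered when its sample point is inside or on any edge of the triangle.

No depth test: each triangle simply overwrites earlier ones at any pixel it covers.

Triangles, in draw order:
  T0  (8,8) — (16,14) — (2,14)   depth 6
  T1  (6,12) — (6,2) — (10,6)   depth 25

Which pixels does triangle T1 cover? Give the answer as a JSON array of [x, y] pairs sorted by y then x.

T0:
  2·area = 84
  edge (8, 8)→(16, 14): d=(8,6) inclusive
  edge (16, 14)→(2, 14): d=(-14,0) inclusive
  edge (2, 14)→(8, 8): d=(6,-6) inclusive
    (7,0)@(15, 1): e=[-98,182,0] → .  [on edge]
    (6,1)@(13, 3): e=[-70,154,0] → .  [on edge]
    (5,2)@(11, 5): e=[-42,126,0] → .  [on edge]
    (4,3)@(9, 7): e=[-14,98,0] → .  [on edge]
    (3,4)@(7, 9): e=[14,70,0] → X  [on edge]
    (4,4)@(9, 9): e=[2,70,12] → X
    (5,4)@(11, 9): e=[-10,70,24] → .
    (2,5)@(5, 11): e=[42,42,0] → X  [on edge]
    (5,5)@(11, 11): e=[6,42,36] → X
    (6,5)@(13, 11): e=[-6,42,48] → .
    (1,6)@(3, 13): e=[70,14,0] → X  [on edge]
    (6,6)@(13, 13): e=[10,14,60] → X
    (0,7)@(1, 15): e=[98,-14,0] → .  [on edge]
  covered (12 px):
    . . . . . . . . .
    . . . . . . . . .
    . . . . . . . . .
    . . . . . . . . .
    . . . X X . . . .
    . . X X X X . . .
    . X X X X X X . .
    . . . . . . . . .
T1:
  2·area = 40
  edge (6, 12)→(6, 2): d=(0,-10) inclusive
  edge (6, 2)→(10, 6): d=(4,4) inclusive
  edge (10, 6)→(6, 12): d=(-4,6) inclusive
    (2,0)@(5, 1): e=[-10,0,50] → .  [on edge]
    (3,1)@(7, 3): e=[10,0,30] → X  [on edge]
    (4,1)@(9, 3): e=[30,-8,18] → .
    (3,2)@(7, 5): e=[10,8,22] → X
    (4,2)@(9, 5): e=[30,0,10] → X  [on edge]
    (5,2)@(11, 5): e=[50,-8,-2] → .
    (3,3)@(7, 7): e=[10,16,14] → X
    (5,3)@(11, 7): e=[50,0,-10] → .  [on edge]
    (3,4)@(7, 9): e=[10,24,6] → X
    (4,4)@(9, 9): e=[30,16,-6] → .
    (6,4)@(13, 9): e=[70,0,-30] → .  [on edge]
    (3,5)@(7, 11): e=[10,32,-2] → .
    (7,5)@(15, 11): e=[90,0,-50] → .  [on edge]
    (8,6)@(17, 13): e=[110,0,-70] → .  [on edge]
  covered (6 px):
    . . . . . . . . .
    . . . X . . . . .
    . . . X X . . . .
    . . . X X . . . .
    . . . X . . . . .
    . . . . . . . . .
    . . . . . . . . .
    . . . . . . . . .

Final: [[3,1],[3,2],[4,2],[3,3],[4,3],[3,4]]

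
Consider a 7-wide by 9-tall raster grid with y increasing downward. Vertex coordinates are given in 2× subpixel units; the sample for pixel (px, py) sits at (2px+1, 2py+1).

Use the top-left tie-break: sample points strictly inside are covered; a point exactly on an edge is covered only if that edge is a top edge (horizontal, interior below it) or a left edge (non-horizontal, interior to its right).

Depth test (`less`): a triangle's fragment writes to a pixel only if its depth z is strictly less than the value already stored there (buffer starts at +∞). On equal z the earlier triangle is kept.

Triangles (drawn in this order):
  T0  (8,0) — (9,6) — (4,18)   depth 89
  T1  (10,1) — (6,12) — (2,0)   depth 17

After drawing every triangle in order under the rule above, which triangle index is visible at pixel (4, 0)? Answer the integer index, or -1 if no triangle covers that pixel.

T0:
  2·area = 42
  edge (8, 0)→(9, 6): d=(1,6) right/bottom  bias=-1
  edge (9, 6)→(4, 18): d=(-5,12) right/bottom  bias=-1
  edge (4, 18)→(8, 0): d=(4,-18) top-left  bias=+0
    (3,2)@(7, 5): e=[11,29,2] → X
    (4,2)@(9, 5): e=[-1,5,38] → .
    (3,3)@(7, 7): e=[13,19,10] → X
    (4,3)@(9, 7): e=[1,-5,46] → .
    (3,4)@(7, 9): e=[15,9,18] → X
    (4,4)@(9, 9): e=[3,-15,54] → .
    (3,5)@(7, 11): e=[17,-1,26] → .
    (2,7)@(5, 15): e=[33,3,6] → X
    (3,7)@(7, 15): e=[21,-21,42] → .
    (2,8)@(5, 17): e=[35,-7,14] → .
  covered (4 px):
    . . . . . . .
    . . . . . . .
    . . . X . . .
    . . . X . . .
    . . . X . . .
    . . . . . . .
    . . . . . . .
    . . X . . . .
    . . . . . . .
T1:
  2·area = 92
  edge (10, 1)→(6, 12): d=(-4,11) right/bottom  bias=-1
  edge (6, 12)→(2, 0): d=(-4,-12) top-left  bias=+0
  edge (2, 0)→(10, 1): d=(8,1) right/bottom  bias=-1
    (1,0)@(3, 1): e=[77,8,7] → X
    (2,0)@(5, 1): e=[55,32,5] → X
    (3,0)@(7, 1): e=[33,56,3] → X
    (4,0)@(9, 1): e=[11,80,1] → X
    (5,0)@(11, 1): e=[-11,104,-1] → .
    (1,1)@(3, 3): e=[69,0,23] → X  [on edge]
    (5,1)@(11, 3): e=[-19,96,15] → .
    (1,2)@(3, 5): e=[61,-8,39] → .
    (2,2)@(5, 5): e=[39,16,37] → X
    (4,2)@(9, 5): e=[-5,64,33] → .
    (2,3)@(5, 7): e=[31,8,53] → X
    (4,3)@(9, 7): e=[-13,56,49] → .
    (2,4)@(5, 9): e=[23,0,69] → X  [on edge]
    (3,7)@(7, 15): e=[-23,0,115] → .  [on edge]
  covered (14 px):
    . X X X X . .
    . X X X X . .
    . . X X . . .
    . . X X . . .
    . . X X . . .
    . . . . . . .
    . . . . . . .
    . . . . . . .
    . . . . . . .

Z-buffer (winner per pixel, '.' = empty):
  . 1 1 1 1 . .
  . 1 1 1 1 . .
  . . 1 1 . . .
  . . 1 1 . . .
  . . 1 1 . . .
  . . . . . . .
  . . . . . . .
  . . 0 . . . .
  . . . . . . .

Final: 1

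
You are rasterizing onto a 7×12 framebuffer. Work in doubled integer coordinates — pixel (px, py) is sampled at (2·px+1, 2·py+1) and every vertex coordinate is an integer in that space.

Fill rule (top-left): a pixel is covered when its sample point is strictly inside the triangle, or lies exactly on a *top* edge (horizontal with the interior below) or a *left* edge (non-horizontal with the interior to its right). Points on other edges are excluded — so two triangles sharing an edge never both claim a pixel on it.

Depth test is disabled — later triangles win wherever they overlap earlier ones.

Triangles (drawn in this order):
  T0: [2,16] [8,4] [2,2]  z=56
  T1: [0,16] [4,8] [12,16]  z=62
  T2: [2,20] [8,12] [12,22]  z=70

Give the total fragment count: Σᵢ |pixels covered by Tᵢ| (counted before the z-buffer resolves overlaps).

T0:
  2·area = 84  (B↔C swapped to make it positive)
  edge (2, 16)→(2, 2): d=(0,-14) top-left  bias=+0
  edge (2, 2)→(8, 4): d=(6,2) right/bottom  bias=-1
  edge (8, 4)→(2, 16): d=(-6,12) right/bottom  bias=-1
    (1,1)@(3, 3): e=[14,4,66] → █
    (2,1)@(5, 3): e=[42,0,42] → ·  [on edge]
    (1,2)@(3, 5): e=[14,16,54] → █
    (2,2)@(5, 5): e=[42,12,30] → █
    (3,2)@(7, 5): e=[70,8,6] → █
    (4,2)@(9, 5): e=[98,4,-18] → ·
    (5,2)@(11, 5): e=[126,0,-42] → ·  [on edge]
    (1,3)@(3, 7): e=[14,28,42] → █
    (3,3)@(7, 7): e=[70,20,-6] → ·
    (1,4)@(3, 9): e=[14,40,30] → █
    (3,4)@(7, 9): e=[70,32,-18] → ·
    (1,5)@(3, 11): e=[14,52,18] → █
  covered (10 px):
    · · · · · · ·
    · █ · · · · ·
    · █ █ █ · · ·
    · █ █ · · · ·
    · █ █ · · · ·
    · █ · · · · ·
    · █ · · · · ·
    · · · · · · ·
    · · · · · · ·
    · · · · · · ·
    · · · · · · ·
    · · · · · · ·
T1:
  2·area = 96
  edge (0, 16)→(4, 8): d=(4,-8) top-left  bias=+0
  edge (4, 8)→(12, 16): d=(8,8) right/bottom  bias=-1
  edge (12, 16)→(0, 16): d=(-12,0) right/bottom  bias=-1
    (0,2)@(1, 5): e=[-36,0,132] → ·  [on edge]
    (1,3)@(3, 7): e=[-12,0,108] → ·  [on edge]
    (2,4)@(5, 9): e=[12,0,84] → ·  [on edge]
    (1,5)@(3, 11): e=[4,32,60] → █
    (2,5)@(5, 11): e=[20,16,60] → █
    (3,5)@(7, 11): e=[36,0,60] → ·  [on edge]
    (1,6)@(3, 13): e=[12,48,36] → █
    (3,6)@(7, 13): e=[44,16,36] → █
    (4,6)@(9, 13): e=[60,0,36] → ·  [on edge]
    (0,7)@(1, 15): e=[4,80,12] → █
    (4,7)@(9, 15): e=[68,16,12] → █
    (5,7)@(11, 15): e=[84,0,12] → ·  [on edge]
    (6,8)@(13, 17): e=[108,0,-12] → ·  [on edge]
  covered (10 px):
    · · · · · · ·
    · · · · · · ·
    · · · · · · ·
    · · · · · · ·
    · · · · · · ·
    · █ █ · · · ·
    · █ █ █ · · ·
    █ █ █ █ █ · ·
    · · · · · · ·
    · · · · · · ·
    · · · · · · ·
    · · · · · · ·
T2:
  2·area = 92
  edge (2, 20)→(8, 12): d=(6,-8) top-left  bias=+0
  edge (8, 12)→(12, 22): d=(4,10) right/bottom  bias=-1
  edge (12, 22)→(2, 20): d=(-10,-2) top-left  bias=+0
    (3,7)@(7, 15): e=[10,22,60] → █
    (4,7)@(9, 15): e=[26,2,64] → █
    (5,7)@(11, 15): e=[42,-18,68] → ·
    (2,8)@(5, 17): e=[6,50,36] → █
    (5,8)@(11, 17): e=[54,-10,48] → ·
    (1,9)@(3, 19): e=[2,78,12] → █
    (5,9)@(11, 19): e=[66,-2,28] → ·
    (1,10)@(3, 21): e=[14,86,-8] → ·
    (2,10)@(5, 21): e=[30,66,-4] → ·
    (3,10)@(7, 21): e=[46,46,0] → █  [on edge]
    (5,10)@(11, 21): e=[78,6,8] → █
    (6,10)@(13, 21): e=[94,-14,12] → ·
  covered (12 px):
    · · · · · · ·
    · · · · · · ·
    · · · · · · ·
    · · · · · · ·
    · · · · · · ·
    · · · · · · ·
    · · · · · · ·
    · · · █ █ · ·
    · · █ █ █ · ·
    · █ █ █ █ · ·
    · · · █ █ █ ·
    · · · · · · ·

Final: 32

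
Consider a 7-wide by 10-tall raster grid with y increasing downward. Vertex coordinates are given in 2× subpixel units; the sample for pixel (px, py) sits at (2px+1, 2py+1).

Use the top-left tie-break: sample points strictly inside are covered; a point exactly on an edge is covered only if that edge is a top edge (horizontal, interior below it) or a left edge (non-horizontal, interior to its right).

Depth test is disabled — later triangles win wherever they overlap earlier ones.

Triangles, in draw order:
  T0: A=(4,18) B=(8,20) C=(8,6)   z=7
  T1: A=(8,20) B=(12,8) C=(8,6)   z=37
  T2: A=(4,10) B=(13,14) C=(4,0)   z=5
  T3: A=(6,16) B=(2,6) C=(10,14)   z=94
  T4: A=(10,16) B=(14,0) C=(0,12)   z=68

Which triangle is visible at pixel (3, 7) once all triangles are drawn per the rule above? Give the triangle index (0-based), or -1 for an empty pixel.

T0:
  2·area = 56  (B↔C swapped to make it positive)
  edge (4, 18)→(8, 6): d=(4,-12) top-left  bias=+0
  edge (8, 6)→(8, 20): d=(0,14) right/bottom  bias=-1
  edge (8, 20)→(4, 18): d=(-4,-2) top-left  bias=+0
    (4,1)@(9, 3): e=[0,-14,70] → ·  [on edge]
    (3,4)@(7, 9): e=[0,14,42] → █  [on edge]
    (4,4)@(9, 9): e=[24,-14,46] → ·
    (3,5)@(7, 11): e=[8,14,34] → █
    (4,5)@(9, 11): e=[32,-14,38] → ·
    (3,6)@(7, 13): e=[16,14,26] → █
    (4,6)@(9, 13): e=[40,-14,30] → ·
    (2,7)@(5, 15): e=[0,42,14] → █  [on edge]
    (4,7)@(9, 15): e=[48,-14,22] → ·
    (2,8)@(5, 17): e=[8,42,6] → █
    (4,8)@(9, 17): e=[56,-14,14] → ·
    (2,9)@(5, 19): e=[16,42,-2] → ·
  covered (8 px):
    · · · · · · ·
    · · · · · · ·
    · · · · · · ·
    · · · · · · ·
    · · · █ · · ·
    · · · █ · · ·
    · · · █ · · ·
    · · █ █ · · ·
    · · █ █ · · ·
    · · · █ · · ·
T1:
  2·area = 56  (B↔C swapped to make it positive)
  edge (8, 20)→(8, 6): d=(0,-14) top-left  bias=+0
  edge (8, 6)→(12, 8): d=(4,2) right/bottom  bias=-1
  edge (12, 8)→(8, 20): d=(-4,12) right/bottom  bias=-1
    (6,2)@(13, 5): e=[70,-14,0] → ·  [on edge]
    (4,3)@(9, 7): e=[14,2,40] → █
    (5,3)@(11, 7): e=[42,-2,16] → ·
    (4,4)@(9, 9): e=[14,10,32] → █
    (5,4)@(11, 9): e=[42,6,8] → █
    (6,4)@(13, 9): e=[70,2,-16] → ·
    (4,5)@(9, 11): e=[14,18,24] → █
    (5,5)@(11, 11): e=[42,14,0] → ·  [on edge]
    (4,6)@(9, 13): e=[14,26,16] → █
    (5,6)@(11, 13): e=[42,22,-8] → ·
    (4,7)@(9, 15): e=[14,34,8] → █
    (5,7)@(11, 15): e=[42,30,-16] → ·
    (4,8)@(9, 17): e=[14,42,0] → ·  [on edge]
  covered (6 px):
    · · · · · · ·
    · · · · · · ·
    · · · · · · ·
    · · · · █ · ·
    · · · · █ █ ·
    · · · · █ · ·
    · · · · █ · ·
    · · · · █ · ·
    · · · · · · ·
    · · · · · · ·
T2:
  2·area = 90  (B↔C swapped to make it positive)
  edge (4, 10)→(4, 0): d=(0,-10) top-left  bias=+0
  edge (4, 0)→(13, 14): d=(9,14) right/bottom  bias=-1
  edge (13, 14)→(4, 10): d=(-9,-4) top-left  bias=+0
    (2,1)@(5, 3): e=[10,13,67] → █
    (3,1)@(7, 3): e=[30,-15,75] → ·
    (2,2)@(5, 5): e=[10,31,49] → █
    (3,2)@(7, 5): e=[30,3,57] → █
    (4,2)@(9, 5): e=[50,-25,65] → ·
    (2,3)@(5, 7): e=[10,49,31] → █
    (4,3)@(9, 7): e=[50,-7,47] → ·
    (2,4)@(5, 9): e=[10,67,13] → █
    (4,4)@(9, 9): e=[50,11,29] → █
    (5,4)@(11, 9): e=[70,-17,37] → ·
    (2,5)@(5, 11): e=[10,85,-5] → ·
    (3,5)@(7, 11): e=[30,57,3] → █
  covered (12 px):
    · · · · · · ·
    · · █ · · · ·
    · · █ █ · · ·
    · · █ █ · · ·
    · · █ █ █ · ·
    · · · █ █ █ ·
    · · · · · █ ·
    · · · · · · ·
    · · · · · · ·
    · · · · · · ·
T3:
  2·area = 48
  edge (6, 16)→(2, 6): d=(-4,-10) top-left  bias=+0
  edge (2, 6)→(10, 14): d=(8,8) right/bottom  bias=-1
  edge (10, 14)→(6, 16): d=(-4,2) right/bottom  bias=-1
    (0,2)@(1, 5): e=[-6,0,54] → ·  [on edge]
    (1,3)@(3, 7): e=[6,0,42] → ·  [on edge]
    (2,4)@(5, 9): e=[18,0,30] → ·  [on edge]
    (2,5)@(5, 11): e=[10,16,22] → █
    (3,5)@(7, 11): e=[30,0,18] → ·  [on edge]
    (2,6)@(5, 13): e=[2,32,14] → █
    (3,6)@(7, 13): e=[22,16,10] → █
    (4,6)@(9, 13): e=[42,0,6] → ·  [on edge]
    (2,7)@(5, 15): e=[-6,48,6] → ·
    (3,7)@(7, 15): e=[14,32,2] → █
    (4,7)@(9, 15): e=[34,16,-2] → ·
    (5,7)@(11, 15): e=[54,0,-6] → ·  [on edge]
    (6,8)@(13, 17): e=[66,0,-18] → ·  [on edge]
  covered (4 px):
    · · · · · · ·
    · · · · · · ·
    · · · · · · ·
    · · · · · · ·
    · · · · · · ·
    · · █ · · · ·
    · · █ █ · · ·
    · · · █ · · ·
    · · · · · · ·
    · · · · · · ·
T4:
  2·area = 176  (B↔C swapped to make it positive)
  edge (10, 16)→(0, 12): d=(-10,-4) top-left  bias=+0
  edge (0, 12)→(14, 0): d=(14,-12) top-left  bias=+0
  edge (14, 0)→(10, 16): d=(-4,16) right/bottom  bias=-1
    (6,0)@(13, 1): e=[162,2,12] → █
    (5,1)@(11, 3): e=[134,6,36] → █
    (4,2)@(9, 5): e=[106,10,60] → █
    (6,2)@(13, 5): e=[122,58,-4] → ·
    (3,3)@(7, 7): e=[78,14,84] → █
    (6,3)@(13, 7): e=[102,86,-12] → ·
    (2,4)@(5, 9): e=[50,18,108] → █
    (6,4)@(13, 9): e=[82,114,-20] → ·
    (1,5)@(3, 11): e=[22,22,132] → █
    (6,5)@(13, 11): e=[62,142,-28] → ·
    (1,6)@(3, 13): e=[2,50,124] → █
    (5,6)@(11, 13): e=[34,146,-4] → ·
  covered (22 px):
    · · · · · · █
    · · · · · █ █
    · · · · █ █ ·
    · · · █ █ █ ·
    · · █ █ █ █ ·
    · █ █ █ █ █ ·
    · █ █ █ █ · ·
    · · · · █ · ·
    · · · · · · ·
    · · · · · · ·

Z-buffer (winner per pixel, '.' = empty):
  . . . . . . 4
  . . 2 . . 4 4
  . . 2 2 4 4 .
  . . 2 4 4 4 .
  . . 4 4 4 4 .
  . 4 4 4 4 4 .
  . 4 4 4 4 2 .
  . . 0 3 4 . .
  . . 0 0 . . .
  . . . 0 . . .

Final: 3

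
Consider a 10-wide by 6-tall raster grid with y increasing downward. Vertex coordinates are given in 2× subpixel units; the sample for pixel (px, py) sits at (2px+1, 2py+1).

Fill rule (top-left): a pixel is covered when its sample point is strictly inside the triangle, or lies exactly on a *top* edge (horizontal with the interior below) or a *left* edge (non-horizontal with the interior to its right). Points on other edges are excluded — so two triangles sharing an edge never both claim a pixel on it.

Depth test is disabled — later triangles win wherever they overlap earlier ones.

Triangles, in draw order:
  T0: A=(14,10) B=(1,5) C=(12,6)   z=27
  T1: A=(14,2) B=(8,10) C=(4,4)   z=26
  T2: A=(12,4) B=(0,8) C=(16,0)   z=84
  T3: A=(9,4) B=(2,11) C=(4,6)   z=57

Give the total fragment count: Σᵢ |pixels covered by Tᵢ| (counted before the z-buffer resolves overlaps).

T0:
  2·area = 42
  edge (14, 10)→(1, 5): d=(-13,-5) top-left  bias=+0
  edge (1, 5)→(12, 6): d=(11,1) right/bottom  bias=-1
  edge (12, 6)→(14, 10): d=(2,4) right/bottom  bias=-1
    (0,2)@(1, 5): e=[0,0,42] → .  [on edge]
    (3,3)@(7, 7): e=[4,16,22] → X
    (4,3)@(9, 7): e=[14,14,14] → X
    (5,3)@(11, 7): e=[24,12,6] → X
    (6,3)@(13, 7): e=[34,10,-2] → .
    (3,4)@(7, 9): e=[-22,38,26] → .
    (4,4)@(9, 9): e=[-12,36,18] → .
    (5,4)@(11, 9): e=[-2,34,10] → .
    (6,4)@(13, 9): e=[8,32,2] → X
    (7,4)@(15, 9): e=[18,30,-6] → .
    (6,5)@(13, 11): e=[-18,54,6] → .
  covered (4 px):
    . . . . . . . . . .
    . . . . . . . . . .
    . . . . . . . . . .
    . . . X X X . . . .
    . . . . . . X . . .
    . . . . . . . . . .
T1:
  2·area = 68
  edge (14, 2)→(8, 10): d=(-6,8) right/bottom  bias=-1
  edge (8, 10)→(4, 4): d=(-4,-6) top-left  bias=+0
  edge (4, 4)→(14, 2): d=(10,-2) top-left  bias=+0
    (9,0)@(19, 1): e=[-34,102,0] → .  [on edge]
    (4,1)@(9, 3): e=[34,34,0] → X  [on edge]
    (5,1)@(11, 3): e=[18,46,4] → X
    (6,1)@(13, 3): e=[2,58,8] → X
    (7,1)@(15, 3): e=[-14,70,12] → .
    (2,2)@(5, 5): e=[54,2,12] → X
    (3,2)@(7, 5): e=[38,14,16] → X
    (6,2)@(13, 5): e=[-10,50,28] → .
    (2,3)@(5, 7): e=[42,-6,32] → .
    (3,3)@(7, 7): e=[26,6,36] → X
    (5,3)@(11, 7): e=[-6,30,44] → .
    (3,4)@(7, 9): e=[14,-2,56] → .
  covered (9 px):
    . . . . . . . . . .
    . . . . X X X . . .
    . . X X X X . . . .
    . . . X X . . . . .
    . . . . . . . . . .
    . . . . . . . . . .
T2:
  2·area = 32
  edge (12, 4)→(0, 8): d=(-12,4) right/bottom  bias=-1
  edge (0, 8)→(16, 0): d=(16,-8) top-left  bias=+0
  edge (16, 0)→(12, 4): d=(-4,4) right/bottom  bias=-1
    (7,0)@(15, 1): e=[24,8,0] → .  [on edge]
    (5,1)@(11, 3): e=[16,8,8] → X
    (6,1)@(13, 3): e=[8,24,0] → .  [on edge]
    (7,1)@(15, 3): e=[0,40,-8] → .  [on edge]
    (3,2)@(7, 5): e=[8,8,16] → X
    (4,2)@(9, 5): e=[0,24,8] → .  [on edge]
    (5,2)@(11, 5): e=[-8,40,0] → .  [on edge]
    (1,3)@(3, 7): e=[0,8,24] → .  [on edge]
    (3,3)@(7, 7): e=[-16,40,8] → .
    (4,3)@(9, 7): e=[-24,56,0] → .  [on edge]
    (3,4)@(7, 9): e=[-40,72,0] → .  [on edge]
    (2,5)@(5, 11): e=[-56,88,0] → .  [on edge]
  covered (2 px):
    . . . . . . . . . .
    . . . . . X . . . .
    . . . X . . . . . .
    . . . . . . . . . .
    . . . . . . . . . .
    . . . . . . . . . .
T3:
  2·area = 21
  edge (9, 4)→(2, 11): d=(-7,7) right/bottom  bias=-1
  edge (2, 11)→(4, 6): d=(2,-5) top-left  bias=+0
  edge (4, 6)→(9, 4): d=(5,-2) top-left  bias=+0
    (3,2)@(7, 5): e=[7,13,1] → X
    (4,2)@(9, 5): e=[-7,23,5] → .
    (2,3)@(5, 7): e=[7,7,7] → X
    (3,3)@(7, 7): e=[-7,17,11] → .
    (1,4)@(3, 9): e=[7,1,13] → X
    (2,4)@(5, 9): e=[-7,11,17] → .
    (1,5)@(3, 11): e=[-7,5,23] → .
  covered (3 px):
    . . . . . . . . . .
    . . . . . . . . . .
    . . . X . . . . . .
    . . X . . . . . . .
    . X . . . . . . . .
    . . . . . . . . . .

Answer: 18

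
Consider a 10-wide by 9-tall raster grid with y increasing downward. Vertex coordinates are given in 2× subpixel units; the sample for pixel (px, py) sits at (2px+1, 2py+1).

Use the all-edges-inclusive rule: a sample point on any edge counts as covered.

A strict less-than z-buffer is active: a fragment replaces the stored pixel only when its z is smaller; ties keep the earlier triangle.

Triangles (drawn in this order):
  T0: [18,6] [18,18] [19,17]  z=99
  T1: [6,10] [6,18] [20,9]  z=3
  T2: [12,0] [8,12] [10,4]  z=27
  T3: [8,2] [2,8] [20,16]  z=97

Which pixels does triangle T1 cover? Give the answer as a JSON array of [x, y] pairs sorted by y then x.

T0:
  2·area = 12  (B↔C swapped to make it positive)
  edge (18, 6)→(19, 17): d=(1,11) inclusive
  edge (19, 17)→(18, 18): d=(-1,1) inclusive
  edge (18, 18)→(18, 6): d=(0,-12) inclusive
    (9,8)@(19, 17): e=[0,0,12] → #  [on edge]
  covered (1 px):
    · · · · · · · · · ·
    · · · · · · · · · ·
    · · · · · · · · · ·
    · · · · · · · · · ·
    · · · · · · · · · ·
    · · · · · · · · · ·
    · · · · · · · · · ·
    · · · · · · · · · ·
    · · · · · · · · · #
T1:
  2·area = 112  (B↔C swapped to make it positive)
  edge (6, 10)→(20, 9): d=(14,-1) inclusive
  edge (20, 9)→(6, 18): d=(-14,9) inclusive
  edge (6, 18)→(6, 10): d=(0,-8) inclusive
    (3,5)@(7, 11): e=[15,89,8] → #
    (4,5)@(9, 11): e=[17,71,24] → #
    (5,5)@(11, 11): e=[19,53,40] → #
    (6,5)@(13, 11): e=[21,35,56] → #
    (7,5)@(15, 11): e=[23,17,72] → #
    (8,5)@(17, 11): e=[25,-1,88] → ·
    (3,6)@(7, 13): e=[43,61,8] → #
    (7,6)@(15, 13): e=[51,-11,72] → ·
    (3,7)@(7, 15): e=[71,33,8] → #
    (5,7)@(11, 15): e=[75,-3,40] → ·
    (6,7)@(13, 15): e=[77,-21,56] → ·
    (3,8)@(7, 17): e=[99,5,8] → #
  covered (12 px):
    · · · · · · · · · ·
    · · · · · · · · · ·
    · · · · · · · · · ·
    · · · · · · · · · ·
    · · · · · · · · · ·
    · · · # # # # # · ·
    · · · # # # # · · ·
    · · · # # · · · · ·
    · · · # · · · · · ·
T2:
  2·area = 8
  edge (12, 0)→(8, 12): d=(-4,12) inclusive
  edge (8, 12)→(10, 4): d=(2,-8) inclusive
  edge (10, 4)→(12, 0): d=(2,-4) inclusive
    (5,1)@(11, 3): e=[0,6,2] → #  [on edge]
    (6,1)@(13, 3): e=[-24,22,10] → ·
    (5,2)@(11, 5): e=[-8,10,6] → ·
    (4,4)@(9, 9): e=[0,2,6] → #  [on edge]
    (5,4)@(11, 9): e=[-24,18,14] → ·
    (4,5)@(9, 11): e=[-8,6,10] → ·
    (3,7)@(7, 15): e=[0,-2,10] → ·  [on edge]
  covered (2 px):
    · · · · · · · · · ·
    · · · · · # · · · ·
    · · · · · · · · · ·
    · · · · · · · · · ·
    · · · · # · · · · ·
    · · · · · · · · · ·
    · · · · · · · · · ·
    · · · · · · · · · ·
    · · · · · · · · · ·
T3:
  2·area = 156  (B↔C swapped to make it positive)
  edge (8, 2)→(20, 16): d=(12,14) inclusive
  edge (20, 16)→(2, 8): d=(-18,-8) inclusive
  edge (2, 8)→(8, 2): d=(6,-6) inclusive
    (4,0)@(9, 1): e=[-26,182,0] → ·  [on edge]
    (3,1)@(7, 3): e=[26,130,0] → #  [on edge]
    (4,1)@(9, 3): e=[-2,146,12] → ·
    (2,2)@(5, 5): e=[78,78,0] → #  [on edge]
    (4,2)@(9, 5): e=[22,110,24] → #
    (5,2)@(11, 5): e=[-6,126,36] → ·
    (1,3)@(3, 7): e=[130,26,0] → #  [on edge]
    (5,3)@(11, 7): e=[18,90,48] → #
    (6,3)@(13, 7): e=[-10,106,60] → ·
    (0,4)@(1, 9): e=[182,-26,0] → ·  [on edge]
    (1,4)@(3, 9): e=[154,-10,12] → ·
    (2,4)@(5, 9): e=[126,6,24] → #
  covered (21 px):
    · · · · · · · · · ·
    · · · # · · · · · ·
    · · # # # · · · · ·
    · # # # # # · · · ·
    · · # # # # # · · ·
    · · · · # # # # · ·
    · · · · · · · # # ·
    · · · · · · · · · #
    · · · · · · · · · ·

Answer: [[3,5],[4,5],[5,5],[6,5],[7,5],[3,6],[4,6],[5,6],[6,6],[3,7],[4,7],[3,8]]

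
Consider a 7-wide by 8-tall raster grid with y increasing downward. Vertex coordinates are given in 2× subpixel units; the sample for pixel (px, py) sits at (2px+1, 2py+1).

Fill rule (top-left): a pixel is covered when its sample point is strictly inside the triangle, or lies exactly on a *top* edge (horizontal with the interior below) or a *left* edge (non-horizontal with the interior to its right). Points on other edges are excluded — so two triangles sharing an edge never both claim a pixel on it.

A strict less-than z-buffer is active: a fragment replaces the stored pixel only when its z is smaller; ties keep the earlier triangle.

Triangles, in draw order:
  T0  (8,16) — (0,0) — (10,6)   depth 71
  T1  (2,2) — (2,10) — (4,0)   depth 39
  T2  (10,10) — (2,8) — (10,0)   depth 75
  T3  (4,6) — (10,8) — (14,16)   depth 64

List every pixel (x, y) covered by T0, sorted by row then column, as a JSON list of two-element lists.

T0:
  2·area = 112
  edge (8, 16)→(0, 0): d=(-8,-16) top-left  bias=+0
  edge (0, 0)→(10, 6): d=(10,6) right/bottom  bias=-1
  edge (10, 6)→(8, 16): d=(-2,10) right/bottom  bias=-1
    (0,0)@(1, 1): e=[8,4,100] → #
    (1,0)@(3, 1): e=[40,-8,80] → ·
    (5,0)@(11, 1): e=[168,-56,0] → ·  [on edge]
    (0,1)@(1, 3): e=[-8,24,96] → ·
    (1,1)@(3, 3): e=[24,12,76] → #
    (2,1)@(5, 3): e=[56,0,56] → ·  [on edge]
    (1,2)@(3, 5): e=[8,32,72] → #
    (2,2)@(5, 5): e=[40,20,52] → #
    (3,2)@(7, 5): e=[72,8,32] → #
    (4,2)@(9, 5): e=[104,-4,12] → ·
    (1,3)@(3, 7): e=[-8,52,68] → ·
    (2,3)@(5, 7): e=[24,40,48] → #
    (4,5)@(9, 11): e=[56,56,0] → ·  [on edge]
  covered (13 px):
    # · · · · · ·
    · # · · · · ·
    · # # # · · ·
    · · # # # · ·
    · · # # # · ·
    · · · # · · ·
    · · · # · · ·
    · · · · · · ·
T1:
  2·area = 16  (B↔C swapped to make it positive)
  edge (2, 2)→(4, 0): d=(2,-2) top-left  bias=+0
  edge (4, 0)→(2, 10): d=(-2,10) right/bottom  bias=-1
  edge (2, 10)→(2, 2): d=(0,-8) top-left  bias=+0
    (1,0)@(3, 1): e=[0,8,8] → #  [on edge]
    (2,0)@(5, 1): e=[4,-12,24] → ·
    (0,1)@(1, 3): e=[0,24,-8] → ·  [on edge]
    (1,1)@(3, 3): e=[4,4,8] → #
    (2,1)@(5, 3): e=[8,-16,24] → ·
    (1,2)@(3, 5): e=[8,0,8] → ·  [on edge]
    (0,7)@(1, 15): e=[24,0,-8] → ·  [on edge]
  covered (2 px):
    · # · · · · ·
    · # · · · · ·
    · · · · · · ·
    · · · · · · ·
    · · · · · · ·
    · · · · · · ·
    · · · · · · ·
    · · · · · · ·
T2:
  2·area = 80
  edge (10, 10)→(2, 8): d=(-8,-2) top-left  bias=+0
  edge (2, 8)→(10, 0): d=(8,-8) top-left  bias=+0
  edge (10, 0)→(10, 10): d=(0,10) right/bottom  bias=-1
    (4,0)@(9, 1): e=[70,0,10] → #  [on edge]
    (5,0)@(11, 1): e=[74,16,-10] → ·
    (3,1)@(7, 3): e=[50,0,30] → #  [on edge]
    (5,1)@(11, 3): e=[58,32,-10] → ·
    (2,2)@(5, 5): e=[30,0,50] → #  [on edge]
    (5,2)@(11, 5): e=[42,48,-10] → ·
    (1,3)@(3, 7): e=[10,0,70] → #  [on edge]
    (5,3)@(11, 7): e=[26,64,-10] → ·
    (0,4)@(1, 9): e=[-10,0,90] → ·  [on edge]
    (1,4)@(3, 9): e=[-6,16,70] → ·
    (2,4)@(5, 9): e=[-2,32,50] → ·
    (3,4)@(7, 9): e=[2,48,30] → #
  covered (12 px):
    · · · · # · ·
    · · · # # · ·
    · · # # # · ·
    · # # # # · ·
    · · · # # · ·
    · · · · · · ·
    · · · · · · ·
    · · · · · · ·
T3:
  2·area = 40
  edge (4, 6)→(10, 8): d=(6,2) right/bottom  bias=-1
  edge (10, 8)→(14, 16): d=(4,8) right/bottom  bias=-1
  edge (14, 16)→(4, 6): d=(-10,-10) top-left  bias=+0
    (0,1)@(1, 3): e=[-12,52,0] → ·  [on edge]
    (0,2)@(1, 5): e=[0,60,-20] → ·  [on edge]
    (1,2)@(3, 5): e=[-4,44,0] → ·  [on edge]
    (2,3)@(5, 7): e=[4,36,0] → #  [on edge]
    (3,3)@(7, 7): e=[0,20,20] → ·  [on edge]
    (2,4)@(5, 9): e=[16,44,-20] → ·
    (3,4)@(7, 9): e=[12,28,0] → #  [on edge]
    (4,4)@(9, 9): e=[8,12,20] → #
    (5,4)@(11, 9): e=[4,-4,40] → ·
    (6,4)@(13, 9): e=[0,-20,60] → ·  [on edge]
    (3,5)@(7, 11): e=[24,36,-20] → ·
    (4,5)@(9, 11): e=[20,20,0] → #  [on edge]
    (5,6)@(11, 13): e=[28,12,0] → #  [on edge]
    (6,7)@(13, 15): e=[36,4,0] → #  [on edge]
  covered (7 px):
    · · · · · · ·
    · · · · · · ·
    · · · · · · ·
    · · # · · · ·
    · · · # # · ·
    · · · · # # ·
    · · · · · # ·
    · · · · · · #

Result: [[0,0],[1,1],[1,2],[2,2],[3,2],[2,3],[3,3],[4,3],[2,4],[3,4],[4,4],[3,5],[3,6]]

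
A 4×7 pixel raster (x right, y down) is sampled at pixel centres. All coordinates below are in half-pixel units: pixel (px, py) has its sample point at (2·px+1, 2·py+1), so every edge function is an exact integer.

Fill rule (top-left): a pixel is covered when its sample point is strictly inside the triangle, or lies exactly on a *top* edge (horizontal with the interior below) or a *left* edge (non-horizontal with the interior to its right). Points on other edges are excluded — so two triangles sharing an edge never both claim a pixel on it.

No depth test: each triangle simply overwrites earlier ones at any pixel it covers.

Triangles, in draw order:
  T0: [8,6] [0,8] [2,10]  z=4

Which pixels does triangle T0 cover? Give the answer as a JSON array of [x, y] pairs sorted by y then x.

T0:
  2·area = 20  (B↔C swapped to make it positive)
  edge (8, 6)→(2, 10): d=(-6,4) right/bottom  bias=-1
  edge (2, 10)→(0, 8): d=(-2,-2) top-left  bias=+0
  edge (0, 8)→(8, 6): d=(8,-2) top-left  bias=+0
    (2,3)@(5, 7): e=[6,12,2] → X
    (3,3)@(7, 7): e=[-2,16,6] → .
    (0,4)@(1, 9): e=[10,0,10] → X  [on edge]
    (1,4)@(3, 9): e=[2,4,14] → X
    (2,4)@(5, 9): e=[-6,8,18] → .
    (0,5)@(1, 11): e=[-2,-4,26] → .
    (1,5)@(3, 11): e=[-10,0,30] → .  [on edge]
    (2,6)@(5, 13): e=[-30,0,50] → .  [on edge]
  covered (3 px):
    . . . .
    . . . .
    . . . .
    . . X .
    X X . .
    . . . .
    . . . .

Answer: [[2,3],[0,4],[1,4]]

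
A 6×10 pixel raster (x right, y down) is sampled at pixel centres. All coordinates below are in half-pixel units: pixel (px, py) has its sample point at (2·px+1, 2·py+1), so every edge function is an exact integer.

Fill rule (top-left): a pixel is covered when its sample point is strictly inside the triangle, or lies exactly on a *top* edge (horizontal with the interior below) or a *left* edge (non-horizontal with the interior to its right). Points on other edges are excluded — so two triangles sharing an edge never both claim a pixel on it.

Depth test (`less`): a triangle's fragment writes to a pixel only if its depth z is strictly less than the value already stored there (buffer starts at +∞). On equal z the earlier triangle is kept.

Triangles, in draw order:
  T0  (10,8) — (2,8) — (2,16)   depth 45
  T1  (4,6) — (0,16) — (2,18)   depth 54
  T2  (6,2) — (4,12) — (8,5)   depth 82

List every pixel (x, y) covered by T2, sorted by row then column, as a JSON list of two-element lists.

T0:
  2·area = 64  (B↔C swapped to make it positive)
  edge (10, 8)→(2, 16): d=(-8,8) right/bottom  bias=-1
  edge (2, 16)→(2, 8): d=(0,-8) top-left  bias=+0
  edge (2, 8)→(10, 8): d=(8,0) top-left  bias=+0
    (5,3)@(11, 7): e=[0,72,-8] → ·  [on edge]
    (1,4)@(3, 9): e=[48,8,8] → █
    (2,4)@(5, 9): e=[32,24,8] → █
    (3,4)@(7, 9): e=[16,40,8] → █
    (4,4)@(9, 9): e=[0,56,8] → ·  [on edge]
    (1,5)@(3, 11): e=[32,8,24] → █
    (3,5)@(7, 11): e=[0,40,24] → ·  [on edge]
    (1,6)@(3, 13): e=[16,8,40] → █
    (2,6)@(5, 13): e=[0,24,40] → ·  [on edge]
    (1,7)@(3, 15): e=[0,8,56] → ·  [on edge]
    (0,8)@(1, 17): e=[0,-8,72] → ·  [on edge]
  covered (6 px):
    · · · · · ·
    · · · · · ·
    · · · · · ·
    · · · · · ·
    · █ █ █ · ·
    · █ █ · · ·
    · █ · · · ·
    · · · · · ·
    · · · · · ·
    · · · · · ·
T1:
  2·area = 28  (B↔C swapped to make it positive)
  edge (4, 6)→(2, 18): d=(-2,12) right/bottom  bias=-1
  edge (2, 18)→(0, 16): d=(-2,-2) top-left  bias=+0
  edge (0, 16)→(4, 6): d=(4,-10) top-left  bias=+0
    (1,4)@(3, 9): e=[6,20,2] → █
    (2,4)@(5, 9): e=[-18,24,22] → ·
    (1,5)@(3, 11): e=[2,16,10] → █
    (2,5)@(5, 11): e=[-22,20,30] → ·
    (1,6)@(3, 13): e=[-2,12,18] → ·
    (0,7)@(1, 15): e=[18,4,6] → █
    (1,7)@(3, 15): e=[-6,8,26] → ·
    (0,8)@(1, 17): e=[14,0,14] → █  [on edge]
    (1,8)@(3, 17): e=[-10,4,34] → ·
    (0,9)@(1, 19): e=[10,-4,22] → ·
    (1,9)@(3, 19): e=[-14,0,42] → ·  [on edge]
  covered (4 px):
    · · · · · ·
    · · · · · ·
    · · · · · ·
    · · · · · ·
    · █ · · · ·
    · █ · · · ·
    · · · · · ·
    █ · · · · ·
    █ · · · · ·
    · · · · · ·
T2:
  2·area = 26  (B↔C swapped to make it positive)
  edge (6, 2)→(8, 5): d=(2,3) right/bottom  bias=-1
  edge (8, 5)→(4, 12): d=(-4,7) right/bottom  bias=-1
  edge (4, 12)→(6, 2): d=(2,-10) top-left  bias=+0
    (3,2)@(7, 5): e=[3,7,16] → █
    (4,2)@(9, 5): e=[-3,-7,36] → ·
    (2,3)@(5, 7): e=[13,13,0] → █  [on edge]
    (3,3)@(7, 7): e=[7,-1,20] → ·
    (2,4)@(5, 9): e=[17,5,4] → █
    (3,4)@(7, 9): e=[11,-9,24] → ·
    (2,5)@(5, 11): e=[21,-3,8] → ·
    (1,8)@(3, 17): e=[39,-13,0] → ·  [on edge]
  covered (3 px):
    · · · · · ·
    · · · · · ·
    · · · █ · ·
    · · █ · · ·
    · · █ · · ·
    · · · · · ·
    · · · · · ·
    · · · · · ·
    · · · · · ·
    · · · · · ·

Answer: [[3,2],[2,3],[2,4]]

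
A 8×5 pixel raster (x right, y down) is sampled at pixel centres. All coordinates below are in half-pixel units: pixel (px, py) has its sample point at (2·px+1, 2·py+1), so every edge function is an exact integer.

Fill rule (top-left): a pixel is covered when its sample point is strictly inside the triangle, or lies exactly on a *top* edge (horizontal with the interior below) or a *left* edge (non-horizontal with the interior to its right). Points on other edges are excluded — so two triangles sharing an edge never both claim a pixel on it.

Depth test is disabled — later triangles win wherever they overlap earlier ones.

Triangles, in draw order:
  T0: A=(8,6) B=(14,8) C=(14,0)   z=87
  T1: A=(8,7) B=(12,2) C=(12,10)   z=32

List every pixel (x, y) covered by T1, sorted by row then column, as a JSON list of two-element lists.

T0:
  2·area = 48  (B↔C swapped to make it positive)
  edge (8, 6)→(14, 0): d=(6,-6) top-left  bias=+0
  edge (14, 0)→(14, 8): d=(0,8) right/bottom  bias=-1
  edge (14, 8)→(8, 6): d=(-6,-2) top-left  bias=+0
    (6,0)@(13, 1): e=[0,8,40] → #  [on edge]
    (7,0)@(15, 1): e=[12,-8,44] → ·
    (5,1)@(11, 3): e=[0,24,24] → #  [on edge]
    (7,1)@(15, 3): e=[24,-8,32] → ·
    (2,2)@(5, 5): e=[-24,72,0] → ·  [on edge]
    (4,2)@(9, 5): e=[0,40,8] → #  [on edge]
    (7,2)@(15, 5): e=[36,-8,20] → ·
    (3,3)@(7, 7): e=[0,56,-8] → ·  [on edge]
    (4,3)@(9, 7): e=[12,40,-4] → ·
    (5,3)@(11, 7): e=[24,24,0] → #  [on edge]
    (7,3)@(15, 7): e=[48,-8,8] → ·
    (2,4)@(5, 9): e=[0,72,-24] → ·  [on edge]
  covered (8 px):
    · · · · · · # ·
    · · · · · # # ·
    · · · · # # # ·
    · · · · · # # ·
    · · · · · · · ·
T1:
  2·area = 32
  edge (8, 7)→(12, 2): d=(4,-5) top-left  bias=+0
  edge (12, 2)→(12, 10): d=(0,8) right/bottom  bias=-1
  edge (12, 10)→(8, 7): d=(-4,-3) top-left  bias=+0
    (5,2)@(11, 5): e=[7,8,17] → #
    (6,2)@(13, 5): e=[17,-8,23] → ·
    (4,3)@(9, 7): e=[5,24,3] → #
    (6,3)@(13, 7): e=[25,-8,15] → ·
    (4,4)@(9, 9): e=[13,24,-5] → ·
    (5,4)@(11, 9): e=[23,8,1] → #
    (6,4)@(13, 9): e=[33,-8,7] → ·
  covered (4 px):
    · · · · · · · ·
    · · · · · · · ·
    · · · · · # · ·
    · · · · # # · ·
    · · · · · # · ·

Result: [[5,2],[4,3],[5,3],[5,4]]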